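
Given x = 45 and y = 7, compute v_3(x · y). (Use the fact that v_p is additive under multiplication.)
v_3(315) = 2

v_p(x) = 2 (factor: 45 = 3^2 · 5); v_p(y) = 0 (factor: 7 = 3^0 · 7). Additivity: v_p(xy) = v_p(x) + v_p(y) = 2 + 0 = 2. (Direct check: xy = 315 = 3^2 · (35).)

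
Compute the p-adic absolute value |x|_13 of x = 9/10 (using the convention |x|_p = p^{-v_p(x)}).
|9/10|_13 = 1

Step 1 — compute v_13(x) by factoring powers of 13 out of the numerator and denominator: v_13(9/10) = 0. Step 2 — apply |x|_p = p^{-v_p(x)} = 13^{0} = 1.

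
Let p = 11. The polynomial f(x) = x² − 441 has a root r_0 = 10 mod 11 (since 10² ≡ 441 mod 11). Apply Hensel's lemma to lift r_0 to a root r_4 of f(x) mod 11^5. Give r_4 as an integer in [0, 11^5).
r_4 = 21 (mod 161051)

Hensel's recurrence: r_{i+1} = r_i − f(r_i)·(f′(r_i))^{-1} mod 11^{i+2}, with f′(x) = 2x. Iterate:
  r_0 = 10 (mod 11)
  r_1 = 21 (mod 121)
  r_2 = 21 (mod 1331)
  r_3 = 21 (mod 14641)
  r_4 = 21 (mod 161051)
Final: r_4 = 21, and one checks f(r_4) ≡ 0 mod 11^5.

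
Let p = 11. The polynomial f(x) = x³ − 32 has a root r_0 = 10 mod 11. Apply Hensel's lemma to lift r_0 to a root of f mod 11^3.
r_2 = 131 (mod 1331)

Hensel: r_{i+1} = r_i − f(r_i)/f′(r_i) mod 11^{i+2}, where f′(x) = 3x². Iterate:
  r_0 = 10 (mod 11)
  r_1 = 10 (mod 121)
  r_2 = 131 (mod 1331)
Final: r = 131 with f(r) ≡ 0 mod 11^3.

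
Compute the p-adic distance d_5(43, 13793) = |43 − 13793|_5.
d_5(43, 13793) = 1/625

Step 1 — x − y = 43 − 13793 = -13750. Step 2 — v_5(-13750) = 4 (factor: -13750 = −(5^4 · 22); the sign does not affect v_p). Step 3 — |x − y|_5 = 5^{-4} = 1/625.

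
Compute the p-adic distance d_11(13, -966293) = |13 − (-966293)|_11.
d_11(13, -966293) = 1/161051

Step 1 — x − y = 13 − (-966293) = 966306. Step 2 — v_11(966306) = 5 (factor: 966306 = (11^5 · 6); the sign does not affect v_p). Step 3 — |x − y|_11 = 11^{-5} = 1/161051.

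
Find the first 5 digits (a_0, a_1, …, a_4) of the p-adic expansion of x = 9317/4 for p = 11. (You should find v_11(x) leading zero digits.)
(a_0, …, a_4) = (0, 0, 0, 10, 2)

v_11(9317/4) = 3, so a_0 = ... = a_2 = 0. Factor out: x = 11^3 · u with u = 7/4 a unit in ℤ_11. Expand u iteratively via a_{v+i} = u_i mod 11, u_{i+1} = (u_i − a_{v+i})/11:
  u_0 = 7/4;  a_3 = 10;  u_1 = (u_0 − 10)/11 = -3/4
  u_1 = -3/4;  a_4 = 2;  u_2 = (u_1 − 2)/11 = -1/4
Digits: (0, 0, 0, 10, 2).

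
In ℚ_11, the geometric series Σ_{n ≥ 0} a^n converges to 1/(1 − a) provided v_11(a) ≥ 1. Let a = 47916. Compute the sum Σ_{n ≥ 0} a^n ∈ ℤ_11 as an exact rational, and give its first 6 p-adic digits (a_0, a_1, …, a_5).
Σ a^n = 1/(1 − a) = -1/47915;  first 6 digits = (1, 0, 0, 3, 3, 0)

v_11(a) = 3 ≥ 1, so the series converges in ℤ_11 to 1/(1 − a) = 1/(1 − 47916) = -1/47915. Expand this rational in ℤ_11: compute digits iteratively via d_i = x_i mod 11, x_{i+1} = (x_i − d_i)/11. The first 6 digits are (1, 0, 0, 3, 3, 0).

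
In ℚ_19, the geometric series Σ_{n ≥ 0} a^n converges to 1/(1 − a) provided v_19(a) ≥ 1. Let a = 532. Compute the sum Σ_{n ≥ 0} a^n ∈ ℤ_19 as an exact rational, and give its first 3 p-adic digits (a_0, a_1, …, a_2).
Σ a^n = 1/(1 − a) = -1/531;  first 3 digits = (1, 9, 6)

v_19(a) = 1 ≥ 1, so the series converges in ℤ_19 to 1/(1 − a) = 1/(1 − 532) = -1/531. Expand this rational in ℤ_19: compute digits iteratively via d_i = x_i mod 19, x_{i+1} = (x_i − d_i)/19. The first 3 digits are (1, 9, 6).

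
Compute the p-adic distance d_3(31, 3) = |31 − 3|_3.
d_3(31, 3) = 1

Step 1 — x − y = 31 − 3 = 28. Step 2 — v_3(28) = 0 (factor: 28 = (3^0 · 28); the sign does not affect v_p). Step 3 — |x − y|_3 = 3^{0} = 1.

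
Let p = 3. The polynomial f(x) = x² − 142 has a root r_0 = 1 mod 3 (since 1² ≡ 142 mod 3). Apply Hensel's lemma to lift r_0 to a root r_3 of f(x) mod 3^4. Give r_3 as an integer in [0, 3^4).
r_3 = 40 (mod 81)

Hensel's recurrence: r_{i+1} = r_i − f(r_i)·(f′(r_i))^{-1} mod 3^{i+2}, with f′(x) = 2x. Iterate:
  r_0 = 1 (mod 3)
  r_1 = 4 (mod 9)
  r_2 = 13 (mod 27)
  r_3 = 40 (mod 81)
Final: r_3 = 40, and one checks f(r_3) ≡ 0 mod 3^4.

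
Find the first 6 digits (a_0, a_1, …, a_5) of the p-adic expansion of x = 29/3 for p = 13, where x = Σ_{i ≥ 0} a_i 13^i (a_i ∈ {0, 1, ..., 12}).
(a_0, …, a_5) = (1, 5, 4, 4, 4, 4)

v_13(29/3) = 0 (numerator and denominator both coprime to 13), so x ∈ ℤ_13^×. Compute digits iteratively via a_i = x_i mod 13, x_{i+1} = (x_i − a_i)/13, with x_0 = x:
  x_0 = 29/3;  a_0 = 1;  x_1 = (x_0 − 1)/13 = 2/3
  x_1 = 2/3;  a_1 = 5;  x_2 = (x_1 − 5)/13 = -1/3
  x_2 = -1/3;  a_2 = 4;  x_3 = (x_2 − 4)/13 = -1/3
  x_3 = -1/3;  a_3 = 4;  x_4 = (x_3 − 4)/13 = -1/3
  x_4 = -1/3;  a_4 = 4;  x_5 = (x_4 − 4)/13 = -1/3
  x_5 = -1/3;  a_5 = 4;  x_6 = (x_5 − 4)/13 = -1/3
Digits: (1, 5, 4, 4, 4, 4).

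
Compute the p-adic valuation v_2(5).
v_2(5) = 0

v_2(n) is the largest exponent k such that 2^k divides n. Factor out: 5 = 2^0 · 5. (Sign doesn't affect v_p.) So v_2(5) = 0.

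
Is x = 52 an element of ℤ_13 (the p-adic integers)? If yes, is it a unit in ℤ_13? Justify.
x ∈ ℤ_13 but not a unit; v_13(x) = 1 > 0

ℤ_13 = {x ∈ ℚ_13 : v_13(x) ≥ 0} and ℤ_13^× = {x ∈ ℤ_13 : v_13(x) = 0}. Here v_13(52) = v_13(num) − v_13(den) = 1; compare against these criteria.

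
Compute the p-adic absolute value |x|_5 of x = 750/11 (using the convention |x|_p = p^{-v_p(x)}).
|750/11|_5 = 1/125

Step 1 — compute v_5(x) by factoring powers of 5 out of the numerator and denominator: v_5(750/11) = 3. Step 2 — apply |x|_p = p^{-v_p(x)} = 5^{-3} = 1/125.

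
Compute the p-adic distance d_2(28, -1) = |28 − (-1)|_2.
d_2(28, -1) = 1

Step 1 — x − y = 28 − (-1) = 29. Step 2 — v_2(29) = 0 (factor: 29 = (2^0 · 29); the sign does not affect v_p). Step 3 — |x − y|_2 = 2^{0} = 1.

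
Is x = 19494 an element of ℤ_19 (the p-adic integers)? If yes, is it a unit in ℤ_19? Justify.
x ∈ ℤ_19 but not a unit; v_19(x) = 2 > 0

ℤ_19 = {x ∈ ℚ_19 : v_19(x) ≥ 0} and ℤ_19^× = {x ∈ ℤ_19 : v_19(x) = 0}. Here v_19(19494) = v_19(num) − v_19(den) = 2; compare against these criteria.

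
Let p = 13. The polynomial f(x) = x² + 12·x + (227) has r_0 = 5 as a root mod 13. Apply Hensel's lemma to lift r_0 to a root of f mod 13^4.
r_3 = 8702 (mod 28561)

Hensel: r_{i+1} = r_i − f(r_i)·(f′(r_i))^{-1} mod 13^{i+2}, f′(x) = 2x + 12. Iterate:
  r_0 = 5 (mod 13)
  r_1 = 83 (mod 169)
  r_2 = 2111 (mod 2197)
  r_3 = 8702 (mod 28561)
Final: r = 8702 satisfies f(r) ≡ 0 mod 13^4.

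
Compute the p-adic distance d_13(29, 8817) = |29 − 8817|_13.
d_13(29, 8817) = 1/2197

Step 1 — x − y = 29 − 8817 = -8788. Step 2 — v_13(-8788) = 3 (factor: -8788 = −(13^3 · 4); the sign does not affect v_p). Step 3 — |x − y|_13 = 13^{-3} = 1/2197.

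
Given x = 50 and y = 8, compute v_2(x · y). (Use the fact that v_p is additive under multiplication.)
v_2(400) = 4

v_p(x) = 1 (factor: 50 = 2^1 · 25); v_p(y) = 3 (factor: 8 = 2^3 · 1). Additivity: v_p(xy) = v_p(x) + v_p(y) = 1 + 3 = 4. (Direct check: xy = 400 = 2^4 · (25).)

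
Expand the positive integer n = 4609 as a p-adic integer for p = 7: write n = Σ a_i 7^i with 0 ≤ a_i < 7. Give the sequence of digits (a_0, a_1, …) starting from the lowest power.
(a_0, a_1, …) = (3, 0, 3, 6, 1)

Repeated division by 7 gives the digits low-to-high: 4609 = 3 + 3·7^2 + 6·7^3 + 1·7^4. Digit sequence: (3, 0, 3, 6, 1).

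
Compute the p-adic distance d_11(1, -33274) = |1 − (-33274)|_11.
d_11(1, -33274) = 1/1331

Step 1 — x − y = 1 − (-33274) = 33275. Step 2 — v_11(33275) = 3 (factor: 33275 = (11^3 · 25); the sign does not affect v_p). Step 3 — |x − y|_11 = 11^{-3} = 1/1331.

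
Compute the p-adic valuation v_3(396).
v_3(396) = 2

v_3(n) is the largest exponent k such that 3^k divides n. Factor out: 396 = 3^2 · 44. (Sign doesn't affect v_p.) So v_3(396) = 2.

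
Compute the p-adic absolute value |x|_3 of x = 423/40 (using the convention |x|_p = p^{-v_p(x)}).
|423/40|_3 = 1/9

Step 1 — compute v_3(x) by factoring powers of 3 out of the numerator and denominator: v_3(423/40) = 2. Step 2 — apply |x|_p = p^{-v_p(x)} = 3^{-2} = 1/9.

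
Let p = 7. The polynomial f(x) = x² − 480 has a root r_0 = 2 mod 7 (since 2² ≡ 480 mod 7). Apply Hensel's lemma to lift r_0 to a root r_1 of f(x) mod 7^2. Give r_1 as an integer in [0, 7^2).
r_1 = 23 (mod 49)

Hensel's recurrence: r_{i+1} = r_i − f(r_i)·(f′(r_i))^{-1} mod 7^{i+2}, with f′(x) = 2x. Iterate:
  r_0 = 2 (mod 7)
  r_1 = 23 (mod 49)
Final: r_1 = 23, and one checks f(r_1) ≡ 0 mod 7^2.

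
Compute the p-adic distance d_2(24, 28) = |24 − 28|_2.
d_2(24, 28) = 1/4

Step 1 — x − y = 24 − 28 = -4. Step 2 — v_2(-4) = 2 (factor: -4 = −(2^2 · 1); the sign does not affect v_p). Step 3 — |x − y|_2 = 2^{-2} = 1/4.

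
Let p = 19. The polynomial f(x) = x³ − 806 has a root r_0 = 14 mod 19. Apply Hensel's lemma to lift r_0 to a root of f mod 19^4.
r_3 = 48160 (mod 130321)

Hensel: r_{i+1} = r_i − f(r_i)/f′(r_i) mod 19^{i+2}, where f′(x) = 3x². Iterate:
  r_0 = 14 (mod 19)
  r_1 = 147 (mod 361)
  r_2 = 147 (mod 6859)
  r_3 = 48160 (mod 130321)
Final: r = 48160 with f(r) ≡ 0 mod 19^4.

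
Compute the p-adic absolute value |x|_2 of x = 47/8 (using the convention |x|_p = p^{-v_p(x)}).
|47/8|_2 = 8

Step 1 — compute v_2(x) by factoring powers of 2 out of the numerator and denominator: v_2(47/8) = -3. Step 2 — apply |x|_p = p^{-v_p(x)} = 2^{3} = 8.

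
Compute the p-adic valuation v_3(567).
v_3(567) = 4

v_3(n) is the largest exponent k such that 3^k divides n. Factor out: 567 = 3^4 · 7. (Sign doesn't affect v_p.) So v_3(567) = 4.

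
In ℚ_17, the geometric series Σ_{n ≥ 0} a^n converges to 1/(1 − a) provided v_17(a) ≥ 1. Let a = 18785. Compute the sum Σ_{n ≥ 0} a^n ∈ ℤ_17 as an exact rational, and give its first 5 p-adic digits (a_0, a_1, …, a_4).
Σ a^n = 1/(1 − a) = -1/18784;  first 5 digits = (1, 0, 14, 3, 9)

v_17(a) = 2 ≥ 1, so the series converges in ℤ_17 to 1/(1 − a) = 1/(1 − 18785) = -1/18784. Expand this rational in ℤ_17: compute digits iteratively via d_i = x_i mod 17, x_{i+1} = (x_i − d_i)/17. The first 5 digits are (1, 0, 14, 3, 9).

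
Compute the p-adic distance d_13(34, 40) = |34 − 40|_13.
d_13(34, 40) = 1

Step 1 — x − y = 34 − 40 = -6. Step 2 — v_13(-6) = 0 (factor: -6 = −(13^0 · 6); the sign does not affect v_p). Step 3 — |x − y|_13 = 13^{0} = 1.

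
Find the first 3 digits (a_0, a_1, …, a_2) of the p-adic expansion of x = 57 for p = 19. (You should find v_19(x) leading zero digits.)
(a_0, …, a_2) = (0, 3, 0)

v_19(57) = 1, so a_0 = ... = a_0 = 0. Factor out: x = 19^1 · u with u = 3 a unit in ℤ_19. Expand u iteratively via a_{v+i} = u_i mod 19, u_{i+1} = (u_i − a_{v+i})/19:
  u_0 = 3;  a_1 = 3;  u_1 = (u_0 − 3)/19 = 0
  u_1 = 0;  a_2 = 0;  u_2 = (u_1 − 0)/19 = 0
Digits: (0, 3, 0).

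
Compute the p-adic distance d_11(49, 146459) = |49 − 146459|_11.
d_11(49, 146459) = 1/14641

Step 1 — x − y = 49 − 146459 = -146410. Step 2 — v_11(-146410) = 4 (factor: -146410 = −(11^4 · 10); the sign does not affect v_p). Step 3 — |x − y|_11 = 11^{-4} = 1/14641.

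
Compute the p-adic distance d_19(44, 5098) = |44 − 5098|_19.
d_19(44, 5098) = 1/361

Step 1 — x − y = 44 − 5098 = -5054. Step 2 — v_19(-5054) = 2 (factor: -5054 = −(19^2 · 14); the sign does not affect v_p). Step 3 — |x − y|_19 = 19^{-2} = 1/361.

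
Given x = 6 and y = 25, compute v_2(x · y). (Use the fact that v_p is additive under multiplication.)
v_2(150) = 1

v_p(x) = 1 (factor: 6 = 2^1 · 3); v_p(y) = 0 (factor: 25 = 2^0 · 25). Additivity: v_p(xy) = v_p(x) + v_p(y) = 1 + 0 = 1. (Direct check: xy = 150 = 2^1 · (75).)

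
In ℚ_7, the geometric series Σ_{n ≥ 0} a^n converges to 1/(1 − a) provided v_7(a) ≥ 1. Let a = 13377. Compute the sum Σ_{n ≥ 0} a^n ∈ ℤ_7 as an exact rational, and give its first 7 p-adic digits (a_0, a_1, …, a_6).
Σ a^n = 1/(1 − a) = -1/13376;  first 7 digits = (1, 0, 0, 4, 5, 0, 2)

v_7(a) = 3 ≥ 1, so the series converges in ℤ_7 to 1/(1 − a) = 1/(1 − 13377) = -1/13376. Expand this rational in ℤ_7: compute digits iteratively via d_i = x_i mod 7, x_{i+1} = (x_i − d_i)/7. The first 7 digits are (1, 0, 0, 4, 5, 0, 2).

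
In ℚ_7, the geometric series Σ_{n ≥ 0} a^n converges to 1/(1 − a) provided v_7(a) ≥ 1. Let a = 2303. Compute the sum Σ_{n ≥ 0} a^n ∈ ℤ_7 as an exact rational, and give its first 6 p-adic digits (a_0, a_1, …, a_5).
Σ a^n = 1/(1 − a) = -1/2302;  first 6 digits = (1, 0, 5, 6, 4, 0)

v_7(a) = 2 ≥ 1, so the series converges in ℤ_7 to 1/(1 − a) = 1/(1 − 2303) = -1/2302. Expand this rational in ℤ_7: compute digits iteratively via d_i = x_i mod 7, x_{i+1} = (x_i − d_i)/7. The first 6 digits are (1, 0, 5, 6, 4, 0).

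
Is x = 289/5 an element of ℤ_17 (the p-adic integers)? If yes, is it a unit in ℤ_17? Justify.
x ∈ ℤ_17 but not a unit; v_17(x) = 2 > 0

ℤ_17 = {x ∈ ℚ_17 : v_17(x) ≥ 0} and ℤ_17^× = {x ∈ ℤ_17 : v_17(x) = 0}. Here v_17(289/5) = v_17(num) − v_17(den) = 2; compare against these criteria.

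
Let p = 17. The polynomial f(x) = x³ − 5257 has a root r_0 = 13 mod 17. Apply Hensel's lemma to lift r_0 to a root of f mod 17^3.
r_2 = 2172 (mod 4913)

Hensel: r_{i+1} = r_i − f(r_i)/f′(r_i) mod 17^{i+2}, where f′(x) = 3x². Iterate:
  r_0 = 13 (mod 17)
  r_1 = 149 (mod 289)
  r_2 = 2172 (mod 4913)
Final: r = 2172 with f(r) ≡ 0 mod 17^3.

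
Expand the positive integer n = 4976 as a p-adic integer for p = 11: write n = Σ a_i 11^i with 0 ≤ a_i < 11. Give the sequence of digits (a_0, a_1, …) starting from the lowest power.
(a_0, a_1, …) = (4, 1, 8, 3)

Repeated division by 11 gives the digits low-to-high: 4976 = 4 + 1·11^1 + 8·11^2 + 3·11^3. Digit sequence: (4, 1, 8, 3).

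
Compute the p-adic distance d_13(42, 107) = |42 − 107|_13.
d_13(42, 107) = 1/13

Step 1 — x − y = 42 − 107 = -65. Step 2 — v_13(-65) = 1 (factor: -65 = −(13^1 · 5); the sign does not affect v_p). Step 3 — |x − y|_13 = 13^{-1} = 1/13.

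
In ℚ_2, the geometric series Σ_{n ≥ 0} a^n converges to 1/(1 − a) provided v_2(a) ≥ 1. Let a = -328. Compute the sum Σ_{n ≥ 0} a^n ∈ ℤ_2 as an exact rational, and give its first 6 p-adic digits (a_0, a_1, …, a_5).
Σ a^n = 1/(1 − a) = 1/329;  first 6 digits = (1, 0, 0, 1, 1, 1)

v_2(a) = 3 ≥ 1, so the series converges in ℤ_2 to 1/(1 − a) = 1/(1 − (-328)) = 1/329. Expand this rational in ℤ_2: compute digits iteratively via d_i = x_i mod 2, x_{i+1} = (x_i − d_i)/2. The first 6 digits are (1, 0, 0, 1, 1, 1).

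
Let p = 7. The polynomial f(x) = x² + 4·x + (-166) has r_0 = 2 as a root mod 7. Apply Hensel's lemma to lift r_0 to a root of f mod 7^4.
r_3 = 1430 (mod 2401)

Hensel: r_{i+1} = r_i − f(r_i)·(f′(r_i))^{-1} mod 7^{i+2}, f′(x) = 2x + 4. Iterate:
  r_0 = 2 (mod 7)
  r_1 = 9 (mod 49)
  r_2 = 58 (mod 343)
  r_3 = 1430 (mod 2401)
Final: r = 1430 satisfies f(r) ≡ 0 mod 7^4.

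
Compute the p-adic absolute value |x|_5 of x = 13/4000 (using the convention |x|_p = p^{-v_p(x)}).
|13/4000|_5 = 125

Step 1 — compute v_5(x) by factoring powers of 5 out of the numerator and denominator: v_5(13/4000) = -3. Step 2 — apply |x|_p = p^{-v_p(x)} = 5^{3} = 125.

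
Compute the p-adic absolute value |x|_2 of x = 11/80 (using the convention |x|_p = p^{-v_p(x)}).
|11/80|_2 = 16

Step 1 — compute v_2(x) by factoring powers of 2 out of the numerator and denominator: v_2(11/80) = -4. Step 2 — apply |x|_p = p^{-v_p(x)} = 2^{4} = 16.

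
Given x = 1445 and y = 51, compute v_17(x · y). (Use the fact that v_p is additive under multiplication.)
v_17(73695) = 3

v_p(x) = 2 (factor: 1445 = 17^2 · 5); v_p(y) = 1 (factor: 51 = 17^1 · 3). Additivity: v_p(xy) = v_p(x) + v_p(y) = 2 + 1 = 3. (Direct check: xy = 73695 = 17^3 · (15).)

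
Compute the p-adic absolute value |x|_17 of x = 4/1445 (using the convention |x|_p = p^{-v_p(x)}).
|4/1445|_17 = 289

Step 1 — compute v_17(x) by factoring powers of 17 out of the numerator and denominator: v_17(4/1445) = -2. Step 2 — apply |x|_p = p^{-v_p(x)} = 17^{2} = 289.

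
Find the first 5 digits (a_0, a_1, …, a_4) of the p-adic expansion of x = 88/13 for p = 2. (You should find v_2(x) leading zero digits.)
(a_0, …, a_4) = (0, 0, 0, 1, 1)

v_2(88/13) = 3, so a_0 = ... = a_2 = 0. Factor out: x = 2^3 · u with u = 11/13 a unit in ℤ_2. Expand u iteratively via a_{v+i} = u_i mod 2, u_{i+1} = (u_i − a_{v+i})/2:
  u_0 = 11/13;  a_3 = 1;  u_1 = (u_0 − 1)/2 = -1/13
  u_1 = -1/13;  a_4 = 1;  u_2 = (u_1 − 1)/2 = -7/13
Digits: (0, 0, 0, 1, 1).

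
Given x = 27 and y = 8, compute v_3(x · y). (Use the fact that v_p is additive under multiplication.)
v_3(216) = 3

v_p(x) = 3 (factor: 27 = 3^3 · 1); v_p(y) = 0 (factor: 8 = 3^0 · 8). Additivity: v_p(xy) = v_p(x) + v_p(y) = 3 + 0 = 3. (Direct check: xy = 216 = 3^3 · (8).)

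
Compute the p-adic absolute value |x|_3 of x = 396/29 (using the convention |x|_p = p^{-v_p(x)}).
|396/29|_3 = 1/9

Step 1 — compute v_3(x) by factoring powers of 3 out of the numerator and denominator: v_3(396/29) = 2. Step 2 — apply |x|_p = p^{-v_p(x)} = 3^{-2} = 1/9.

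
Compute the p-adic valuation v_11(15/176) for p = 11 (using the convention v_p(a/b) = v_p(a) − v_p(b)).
v_11(15/176) = -1

Factor powers of 11 from the numerator and denominator of the reduced fraction: 15 = 11^0 · 15 and 176 = 11^1 · 16. Apply v_p(a/b) = v_p(a) − v_p(b): v_11(15/176) = 0 − 1 = -1.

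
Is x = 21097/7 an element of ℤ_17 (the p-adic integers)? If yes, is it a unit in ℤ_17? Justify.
x ∈ ℤ_17 but not a unit; v_17(x) = 2 > 0

ℤ_17 = {x ∈ ℚ_17 : v_17(x) ≥ 0} and ℤ_17^× = {x ∈ ℤ_17 : v_17(x) = 0}. Here v_17(21097/7) = v_17(num) − v_17(den) = 2; compare against these criteria.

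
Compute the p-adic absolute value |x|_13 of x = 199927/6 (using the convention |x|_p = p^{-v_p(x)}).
|199927/6|_13 = 1/28561

Step 1 — compute v_13(x) by factoring powers of 13 out of the numerator and denominator: v_13(199927/6) = 4. Step 2 — apply |x|_p = p^{-v_p(x)} = 13^{-4} = 1/28561.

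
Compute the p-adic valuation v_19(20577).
v_19(20577) = 3

v_19(n) is the largest exponent k such that 19^k divides n. Factor out: 20577 = 19^3 · 3. (Sign doesn't affect v_p.) So v_19(20577) = 3.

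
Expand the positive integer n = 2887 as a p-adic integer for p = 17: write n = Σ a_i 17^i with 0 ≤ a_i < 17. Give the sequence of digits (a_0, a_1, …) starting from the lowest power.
(a_0, a_1, …) = (14, 16, 9)

Repeated division by 17 gives the digits low-to-high: 2887 = 14 + 16·17^1 + 9·17^2. Digit sequence: (14, 16, 9).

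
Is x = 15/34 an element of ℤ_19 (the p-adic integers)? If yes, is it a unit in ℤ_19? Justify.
x ∈ ℤ_19^× (unit); v_19(x) = 0

ℤ_19 = {x ∈ ℚ_19 : v_19(x) ≥ 0} and ℤ_19^× = {x ∈ ℤ_19 : v_19(x) = 0}. Here v_19(15/34) = v_19(num) − v_19(den) = 0; compare against these criteria.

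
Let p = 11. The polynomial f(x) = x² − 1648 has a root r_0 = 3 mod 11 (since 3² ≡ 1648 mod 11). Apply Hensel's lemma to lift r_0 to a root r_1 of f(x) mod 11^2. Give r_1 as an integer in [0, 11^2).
r_1 = 14 (mod 121)

Hensel's recurrence: r_{i+1} = r_i − f(r_i)·(f′(r_i))^{-1} mod 11^{i+2}, with f′(x) = 2x. Iterate:
  r_0 = 3 (mod 11)
  r_1 = 14 (mod 121)
Final: r_1 = 14, and one checks f(r_1) ≡ 0 mod 11^2.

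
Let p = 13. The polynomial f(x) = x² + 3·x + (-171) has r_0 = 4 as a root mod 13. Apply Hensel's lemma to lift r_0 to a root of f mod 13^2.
r_1 = 17 (mod 169)

Hensel: r_{i+1} = r_i − f(r_i)·(f′(r_i))^{-1} mod 13^{i+2}, f′(x) = 2x + 3. Iterate:
  r_0 = 4 (mod 13)
  r_1 = 17 (mod 169)
Final: r = 17 satisfies f(r) ≡ 0 mod 13^2.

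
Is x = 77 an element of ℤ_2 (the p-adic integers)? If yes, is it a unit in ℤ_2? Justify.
x ∈ ℤ_2^× (unit); v_2(x) = 0

ℤ_2 = {x ∈ ℚ_2 : v_2(x) ≥ 0} and ℤ_2^× = {x ∈ ℤ_2 : v_2(x) = 0}. Here v_2(77) = v_2(num) − v_2(den) = 0; compare against these criteria.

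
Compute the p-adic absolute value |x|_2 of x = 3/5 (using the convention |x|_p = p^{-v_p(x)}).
|3/5|_2 = 1

Step 1 — compute v_2(x) by factoring powers of 2 out of the numerator and denominator: v_2(3/5) = 0. Step 2 — apply |x|_p = p^{-v_p(x)} = 2^{0} = 1.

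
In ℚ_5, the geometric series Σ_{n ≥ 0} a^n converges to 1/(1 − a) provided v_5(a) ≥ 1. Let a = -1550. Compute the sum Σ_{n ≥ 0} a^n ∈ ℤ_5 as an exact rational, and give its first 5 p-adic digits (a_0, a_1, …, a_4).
Σ a^n = 1/(1 − a) = 1/1551;  first 5 digits = (1, 0, 3, 2, 1)

v_5(a) = 2 ≥ 1, so the series converges in ℤ_5 to 1/(1 − a) = 1/(1 − (-1550)) = 1/1551. Expand this rational in ℤ_5: compute digits iteratively via d_i = x_i mod 5, x_{i+1} = (x_i − d_i)/5. The first 5 digits are (1, 0, 3, 2, 1).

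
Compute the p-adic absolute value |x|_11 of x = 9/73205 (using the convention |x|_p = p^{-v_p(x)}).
|9/73205|_11 = 14641

Step 1 — compute v_11(x) by factoring powers of 11 out of the numerator and denominator: v_11(9/73205) = -4. Step 2 — apply |x|_p = p^{-v_p(x)} = 11^{4} = 14641.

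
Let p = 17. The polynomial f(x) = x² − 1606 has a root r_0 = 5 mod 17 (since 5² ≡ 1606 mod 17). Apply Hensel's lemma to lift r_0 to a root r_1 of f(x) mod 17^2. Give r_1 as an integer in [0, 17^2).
r_1 = 192 (mod 289)

Hensel's recurrence: r_{i+1} = r_i − f(r_i)·(f′(r_i))^{-1} mod 17^{i+2}, with f′(x) = 2x. Iterate:
  r_0 = 5 (mod 17)
  r_1 = 192 (mod 289)
Final: r_1 = 192, and one checks f(r_1) ≡ 0 mod 17^2.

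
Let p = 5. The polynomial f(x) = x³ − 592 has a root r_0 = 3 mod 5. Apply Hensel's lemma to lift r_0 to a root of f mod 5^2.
r_1 = 23 (mod 25)

Hensel: r_{i+1} = r_i − f(r_i)/f′(r_i) mod 5^{i+2}, where f′(x) = 3x². Iterate:
  r_0 = 3 (mod 5)
  r_1 = 23 (mod 25)
Final: r = 23 with f(r) ≡ 0 mod 5^2.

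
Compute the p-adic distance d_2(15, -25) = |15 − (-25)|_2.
d_2(15, -25) = 1/8

Step 1 — x − y = 15 − (-25) = 40. Step 2 — v_2(40) = 3 (factor: 40 = (2^3 · 5); the sign does not affect v_p). Step 3 — |x − y|_2 = 2^{-3} = 1/8.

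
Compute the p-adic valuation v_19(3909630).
v_19(3909630) = 4

v_19(n) is the largest exponent k such that 19^k divides n. Factor out: 3909630 = 19^4 · 30. (Sign doesn't affect v_p.) So v_19(3909630) = 4.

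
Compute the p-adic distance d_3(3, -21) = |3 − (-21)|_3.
d_3(3, -21) = 1/3

Step 1 — x − y = 3 − (-21) = 24. Step 2 — v_3(24) = 1 (factor: 24 = (3^1 · 8); the sign does not affect v_p). Step 3 — |x − y|_3 = 3^{-1} = 1/3.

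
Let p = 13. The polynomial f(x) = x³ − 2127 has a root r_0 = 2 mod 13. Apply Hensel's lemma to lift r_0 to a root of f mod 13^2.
r_1 = 80 (mod 169)

Hensel: r_{i+1} = r_i − f(r_i)/f′(r_i) mod 13^{i+2}, where f′(x) = 3x². Iterate:
  r_0 = 2 (mod 13)
  r_1 = 80 (mod 169)
Final: r = 80 with f(r) ≡ 0 mod 13^2.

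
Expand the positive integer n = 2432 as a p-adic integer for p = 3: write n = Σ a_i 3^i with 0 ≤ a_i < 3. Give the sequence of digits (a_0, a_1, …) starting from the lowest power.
(a_0, a_1, …) = (2, 0, 0, 0, 0, 1, 0, 1)

Repeated division by 3 gives the digits low-to-high: 2432 = 2 + 1·3^5 + 1·3^7. Digit sequence: (2, 0, 0, 0, 0, 1, 0, 1).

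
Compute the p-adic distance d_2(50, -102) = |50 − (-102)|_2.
d_2(50, -102) = 1/8

Step 1 — x − y = 50 − (-102) = 152. Step 2 — v_2(152) = 3 (factor: 152 = (2^3 · 19); the sign does not affect v_p). Step 3 — |x − y|_2 = 2^{-3} = 1/8.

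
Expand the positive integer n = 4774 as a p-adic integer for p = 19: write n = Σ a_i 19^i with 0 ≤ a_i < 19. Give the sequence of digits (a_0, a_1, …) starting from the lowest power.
(a_0, a_1, …) = (5, 4, 13)

Repeated division by 19 gives the digits low-to-high: 4774 = 5 + 4·19^1 + 13·19^2. Digit sequence: (5, 4, 13).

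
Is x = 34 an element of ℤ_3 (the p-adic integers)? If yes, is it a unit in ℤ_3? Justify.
x ∈ ℤ_3^× (unit); v_3(x) = 0

ℤ_3 = {x ∈ ℚ_3 : v_3(x) ≥ 0} and ℤ_3^× = {x ∈ ℤ_3 : v_3(x) = 0}. Here v_3(34) = v_3(num) − v_3(den) = 0; compare against these criteria.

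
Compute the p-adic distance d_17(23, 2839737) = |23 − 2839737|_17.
d_17(23, 2839737) = 1/1419857

Step 1 — x − y = 23 − 2839737 = -2839714. Step 2 — v_17(-2839714) = 5 (factor: -2839714 = −(17^5 · 2); the sign does not affect v_p). Step 3 — |x − y|_17 = 17^{-5} = 1/1419857.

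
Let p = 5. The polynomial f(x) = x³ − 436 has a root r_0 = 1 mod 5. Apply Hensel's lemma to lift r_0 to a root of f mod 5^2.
r_1 = 21 (mod 25)

Hensel: r_{i+1} = r_i − f(r_i)/f′(r_i) mod 5^{i+2}, where f′(x) = 3x². Iterate:
  r_0 = 1 (mod 5)
  r_1 = 21 (mod 25)
Final: r = 21 with f(r) ≡ 0 mod 5^2.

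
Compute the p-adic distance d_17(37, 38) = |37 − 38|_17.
d_17(37, 38) = 1

Step 1 — x − y = 37 − 38 = -1. Step 2 — v_17(-1) = 0 (factor: -1 = −(17^0 · 1); the sign does not affect v_p). Step 3 — |x − y|_17 = 17^{0} = 1.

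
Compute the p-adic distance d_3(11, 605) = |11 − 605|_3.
d_3(11, 605) = 1/27

Step 1 — x − y = 11 − 605 = -594. Step 2 — v_3(-594) = 3 (factor: -594 = −(3^3 · 22); the sign does not affect v_p). Step 3 — |x − y|_3 = 3^{-3} = 1/27.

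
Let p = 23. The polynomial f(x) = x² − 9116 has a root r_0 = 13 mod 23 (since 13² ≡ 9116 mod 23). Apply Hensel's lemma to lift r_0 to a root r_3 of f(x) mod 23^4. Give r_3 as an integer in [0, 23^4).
r_3 = 244572 (mod 279841)

Hensel's recurrence: r_{i+1} = r_i − f(r_i)·(f′(r_i))^{-1} mod 23^{i+2}, with f′(x) = 2x. Iterate:
  r_0 = 13 (mod 23)
  r_1 = 174 (mod 529)
  r_2 = 1232 (mod 12167)
  r_3 = 244572 (mod 279841)
Final: r_3 = 244572, and one checks f(r_3) ≡ 0 mod 23^4.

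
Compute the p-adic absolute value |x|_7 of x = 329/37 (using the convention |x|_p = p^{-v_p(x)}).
|329/37|_7 = 1/7

Step 1 — compute v_7(x) by factoring powers of 7 out of the numerator and denominator: v_7(329/37) = 1. Step 2 — apply |x|_p = p^{-v_p(x)} = 7^{-1} = 1/7.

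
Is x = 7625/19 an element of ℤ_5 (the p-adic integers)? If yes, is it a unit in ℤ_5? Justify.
x ∈ ℤ_5 but not a unit; v_5(x) = 3 > 0

ℤ_5 = {x ∈ ℚ_5 : v_5(x) ≥ 0} and ℤ_5^× = {x ∈ ℤ_5 : v_5(x) = 0}. Here v_5(7625/19) = v_5(num) − v_5(den) = 3; compare against these criteria.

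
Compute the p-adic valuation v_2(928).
v_2(928) = 5

v_2(n) is the largest exponent k such that 2^k divides n. Factor out: 928 = 2^5 · 29. (Sign doesn't affect v_p.) So v_2(928) = 5.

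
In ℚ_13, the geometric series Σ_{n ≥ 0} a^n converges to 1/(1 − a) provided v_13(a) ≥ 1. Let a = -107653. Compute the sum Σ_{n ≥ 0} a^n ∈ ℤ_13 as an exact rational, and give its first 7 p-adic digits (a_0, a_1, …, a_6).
Σ a^n = 1/(1 − a) = 1/107654;  first 7 digits = (1, 0, 0, 3, 9, 12, 8)

v_13(a) = 3 ≥ 1, so the series converges in ℤ_13 to 1/(1 − a) = 1/(1 − (-107653)) = 1/107654. Expand this rational in ℤ_13: compute digits iteratively via d_i = x_i mod 13, x_{i+1} = (x_i − d_i)/13. The first 7 digits are (1, 0, 0, 3, 9, 12, 8).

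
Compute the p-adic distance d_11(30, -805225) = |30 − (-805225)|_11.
d_11(30, -805225) = 1/161051

Step 1 — x − y = 30 − (-805225) = 805255. Step 2 — v_11(805255) = 5 (factor: 805255 = (11^5 · 5); the sign does not affect v_p). Step 3 — |x − y|_11 = 11^{-5} = 1/161051.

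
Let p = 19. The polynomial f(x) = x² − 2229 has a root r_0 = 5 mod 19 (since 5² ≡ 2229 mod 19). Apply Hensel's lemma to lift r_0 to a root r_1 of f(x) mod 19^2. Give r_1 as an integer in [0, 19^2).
r_1 = 81 (mod 361)

Hensel's recurrence: r_{i+1} = r_i − f(r_i)·(f′(r_i))^{-1} mod 19^{i+2}, with f′(x) = 2x. Iterate:
  r_0 = 5 (mod 19)
  r_1 = 81 (mod 361)
Final: r_1 = 81, and one checks f(r_1) ≡ 0 mod 19^2.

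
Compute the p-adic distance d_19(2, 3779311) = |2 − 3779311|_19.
d_19(2, 3779311) = 1/130321

Step 1 — x − y = 2 − 3779311 = -3779309. Step 2 — v_19(-3779309) = 4 (factor: -3779309 = −(19^4 · 29); the sign does not affect v_p). Step 3 — |x − y|_19 = 19^{-4} = 1/130321.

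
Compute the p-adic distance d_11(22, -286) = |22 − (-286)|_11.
d_11(22, -286) = 1/11

Step 1 — x − y = 22 − (-286) = 308. Step 2 — v_11(308) = 1 (factor: 308 = (11^1 · 28); the sign does not affect v_p). Step 3 — |x − y|_11 = 11^{-1} = 1/11.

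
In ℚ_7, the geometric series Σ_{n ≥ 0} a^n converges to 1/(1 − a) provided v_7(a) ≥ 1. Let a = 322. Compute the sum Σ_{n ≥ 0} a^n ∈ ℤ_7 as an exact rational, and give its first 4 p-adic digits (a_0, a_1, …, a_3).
Σ a^n = 1/(1 − a) = -1/321;  first 4 digits = (1, 4, 1, 3)

v_7(a) = 1 ≥ 1, so the series converges in ℤ_7 to 1/(1 − a) = 1/(1 − 322) = -1/321. Expand this rational in ℤ_7: compute digits iteratively via d_i = x_i mod 7, x_{i+1} = (x_i − d_i)/7. The first 4 digits are (1, 4, 1, 3).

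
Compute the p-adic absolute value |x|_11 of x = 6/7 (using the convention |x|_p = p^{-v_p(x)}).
|6/7|_11 = 1

Step 1 — compute v_11(x) by factoring powers of 11 out of the numerator and denominator: v_11(6/7) = 0. Step 2 — apply |x|_p = p^{-v_p(x)} = 11^{0} = 1.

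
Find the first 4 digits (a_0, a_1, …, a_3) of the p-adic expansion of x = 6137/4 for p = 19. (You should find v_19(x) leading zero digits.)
(a_0, …, a_3) = (0, 0, 9, 14)

v_19(6137/4) = 2, so a_0 = ... = a_1 = 0. Factor out: x = 19^2 · u with u = 17/4 a unit in ℤ_19. Expand u iteratively via a_{v+i} = u_i mod 19, u_{i+1} = (u_i − a_{v+i})/19:
  u_0 = 17/4;  a_2 = 9;  u_1 = (u_0 − 9)/19 = -1/4
  u_1 = -1/4;  a_3 = 14;  u_2 = (u_1 − 14)/19 = -3/4
Digits: (0, 0, 9, 14).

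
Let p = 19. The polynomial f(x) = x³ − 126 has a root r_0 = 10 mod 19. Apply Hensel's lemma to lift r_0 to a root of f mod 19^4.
r_3 = 79107 (mod 130321)

Hensel: r_{i+1} = r_i − f(r_i)/f′(r_i) mod 19^{i+2}, where f′(x) = 3x². Iterate:
  r_0 = 10 (mod 19)
  r_1 = 48 (mod 361)
  r_2 = 3658 (mod 6859)
  r_3 = 79107 (mod 130321)
Final: r = 79107 with f(r) ≡ 0 mod 19^4.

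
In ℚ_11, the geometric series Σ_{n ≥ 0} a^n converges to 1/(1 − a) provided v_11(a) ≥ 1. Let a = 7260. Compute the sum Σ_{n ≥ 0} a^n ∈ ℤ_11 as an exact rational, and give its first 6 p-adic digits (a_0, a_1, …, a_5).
Σ a^n = 1/(1 − a) = -1/7259;  first 6 digits = (1, 0, 5, 5, 3, 8)

v_11(a) = 2 ≥ 1, so the series converges in ℤ_11 to 1/(1 − a) = 1/(1 − 7260) = -1/7259. Expand this rational in ℤ_11: compute digits iteratively via d_i = x_i mod 11, x_{i+1} = (x_i − d_i)/11. The first 6 digits are (1, 0, 5, 5, 3, 8).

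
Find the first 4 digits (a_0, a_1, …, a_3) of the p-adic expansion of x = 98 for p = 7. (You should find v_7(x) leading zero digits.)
(a_0, …, a_3) = (0, 0, 2, 0)

v_7(98) = 2, so a_0 = ... = a_1 = 0. Factor out: x = 7^2 · u with u = 2 a unit in ℤ_7. Expand u iteratively via a_{v+i} = u_i mod 7, u_{i+1} = (u_i − a_{v+i})/7:
  u_0 = 2;  a_2 = 2;  u_1 = (u_0 − 2)/7 = 0
  u_1 = 0;  a_3 = 0;  u_2 = (u_1 − 0)/7 = 0
Digits: (0, 0, 2, 0).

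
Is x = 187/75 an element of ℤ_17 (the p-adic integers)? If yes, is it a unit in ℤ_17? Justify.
x ∈ ℤ_17 but not a unit; v_17(x) = 1 > 0

ℤ_17 = {x ∈ ℚ_17 : v_17(x) ≥ 0} and ℤ_17^× = {x ∈ ℤ_17 : v_17(x) = 0}. Here v_17(187/75) = v_17(num) − v_17(den) = 1; compare against these criteria.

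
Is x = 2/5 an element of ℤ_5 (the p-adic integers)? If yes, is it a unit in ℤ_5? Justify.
x ∉ ℤ_5 (v_5(x) = -1 < 0)

ℤ_5 = {x ∈ ℚ_5 : v_5(x) ≥ 0} and ℤ_5^× = {x ∈ ℤ_5 : v_5(x) = 0}. Here v_5(2/5) = v_5(num) − v_5(den) = -1; compare against these criteria.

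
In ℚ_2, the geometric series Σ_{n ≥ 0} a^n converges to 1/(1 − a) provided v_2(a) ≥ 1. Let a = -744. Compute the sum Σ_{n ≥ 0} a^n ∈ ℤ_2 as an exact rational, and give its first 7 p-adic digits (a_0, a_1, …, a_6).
Σ a^n = 1/(1 − a) = 1/745;  first 7 digits = (1, 0, 0, 1, 1, 0, 1)

v_2(a) = 3 ≥ 1, so the series converges in ℤ_2 to 1/(1 − a) = 1/(1 − (-744)) = 1/745. Expand this rational in ℤ_2: compute digits iteratively via d_i = x_i mod 2, x_{i+1} = (x_i − d_i)/2. The first 7 digits are (1, 0, 0, 1, 1, 0, 1).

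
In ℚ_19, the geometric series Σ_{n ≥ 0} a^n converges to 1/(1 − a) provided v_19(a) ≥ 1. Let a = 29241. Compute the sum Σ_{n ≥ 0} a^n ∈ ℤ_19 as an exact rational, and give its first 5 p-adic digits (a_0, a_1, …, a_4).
Σ a^n = 1/(1 − a) = -1/29240;  first 5 digits = (1, 0, 5, 4, 6)

v_19(a) = 2 ≥ 1, so the series converges in ℤ_19 to 1/(1 − a) = 1/(1 − 29241) = -1/29240. Expand this rational in ℤ_19: compute digits iteratively via d_i = x_i mod 19, x_{i+1} = (x_i − d_i)/19. The first 5 digits are (1, 0, 5, 4, 6).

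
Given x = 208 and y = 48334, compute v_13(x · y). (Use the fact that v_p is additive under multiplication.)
v_13(10053472) = 4

v_p(x) = 1 (factor: 208 = 13^1 · 16); v_p(y) = 3 (factor: 48334 = 13^3 · 22). Additivity: v_p(xy) = v_p(x) + v_p(y) = 1 + 3 = 4. (Direct check: xy = 10053472 = 13^4 · (352).)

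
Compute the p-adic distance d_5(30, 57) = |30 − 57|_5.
d_5(30, 57) = 1

Step 1 — x − y = 30 − 57 = -27. Step 2 — v_5(-27) = 0 (factor: -27 = −(5^0 · 27); the sign does not affect v_p). Step 3 — |x − y|_5 = 5^{0} = 1.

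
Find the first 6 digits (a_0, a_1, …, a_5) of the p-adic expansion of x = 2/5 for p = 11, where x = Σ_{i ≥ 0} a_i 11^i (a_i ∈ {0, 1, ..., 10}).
(a_0, …, a_5) = (7, 6, 6, 6, 6, 6)

v_11(2/5) = 0 (numerator and denominator both coprime to 11), so x ∈ ℤ_11^×. Compute digits iteratively via a_i = x_i mod 11, x_{i+1} = (x_i − a_i)/11, with x_0 = x:
  x_0 = 2/5;  a_0 = 7;  x_1 = (x_0 − 7)/11 = -3/5
  x_1 = -3/5;  a_1 = 6;  x_2 = (x_1 − 6)/11 = -3/5
  x_2 = -3/5;  a_2 = 6;  x_3 = (x_2 − 6)/11 = -3/5
  x_3 = -3/5;  a_3 = 6;  x_4 = (x_3 − 6)/11 = -3/5
  x_4 = -3/5;  a_4 = 6;  x_5 = (x_4 − 6)/11 = -3/5
  x_5 = -3/5;  a_5 = 6;  x_6 = (x_5 − 6)/11 = -3/5
Digits: (7, 6, 6, 6, 6, 6).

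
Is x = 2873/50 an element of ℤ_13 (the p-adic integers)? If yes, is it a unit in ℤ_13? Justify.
x ∈ ℤ_13 but not a unit; v_13(x) = 2 > 0

ℤ_13 = {x ∈ ℚ_13 : v_13(x) ≥ 0} and ℤ_13^× = {x ∈ ℤ_13 : v_13(x) = 0}. Here v_13(2873/50) = v_13(num) − v_13(den) = 2; compare against these criteria.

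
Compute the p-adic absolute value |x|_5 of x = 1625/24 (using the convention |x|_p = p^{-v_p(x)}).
|1625/24|_5 = 1/125

Step 1 — compute v_5(x) by factoring powers of 5 out of the numerator and denominator: v_5(1625/24) = 3. Step 2 — apply |x|_p = p^{-v_p(x)} = 5^{-3} = 1/125.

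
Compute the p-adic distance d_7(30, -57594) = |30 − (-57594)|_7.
d_7(30, -57594) = 1/2401

Step 1 — x − y = 30 − (-57594) = 57624. Step 2 — v_7(57624) = 4 (factor: 57624 = (7^4 · 24); the sign does not affect v_p). Step 3 — |x − y|_7 = 7^{-4} = 1/2401.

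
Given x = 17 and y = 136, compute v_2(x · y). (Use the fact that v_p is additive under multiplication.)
v_2(2312) = 3

v_p(x) = 0 (factor: 17 = 2^0 · 17); v_p(y) = 3 (factor: 136 = 2^3 · 17). Additivity: v_p(xy) = v_p(x) + v_p(y) = 0 + 3 = 3. (Direct check: xy = 2312 = 2^3 · (289).)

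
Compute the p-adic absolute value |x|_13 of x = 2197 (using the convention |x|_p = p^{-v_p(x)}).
|2197|_13 = 1/2197

Step 1 — compute v_13(x) by factoring powers of 13 out of the numerator and denominator: v_13(2197) = 3. Step 2 — apply |x|_p = p^{-v_p(x)} = 13^{-3} = 1/2197.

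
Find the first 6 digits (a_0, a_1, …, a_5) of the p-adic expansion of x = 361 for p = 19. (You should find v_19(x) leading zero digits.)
(a_0, …, a_5) = (0, 0, 1, 0, 0, 0)

v_19(361) = 2, so a_0 = ... = a_1 = 0. Factor out: x = 19^2 · u with u = 1 a unit in ℤ_19. Expand u iteratively via a_{v+i} = u_i mod 19, u_{i+1} = (u_i − a_{v+i})/19:
  u_0 = 1;  a_2 = 1;  u_1 = (u_0 − 1)/19 = 0
  u_1 = 0;  a_3 = 0;  u_2 = (u_1 − 0)/19 = 0
  u_2 = 0;  a_4 = 0;  u_3 = (u_2 − 0)/19 = 0
  u_3 = 0;  a_5 = 0;  u_4 = (u_3 − 0)/19 = 0
Digits: (0, 0, 1, 0, 0, 0).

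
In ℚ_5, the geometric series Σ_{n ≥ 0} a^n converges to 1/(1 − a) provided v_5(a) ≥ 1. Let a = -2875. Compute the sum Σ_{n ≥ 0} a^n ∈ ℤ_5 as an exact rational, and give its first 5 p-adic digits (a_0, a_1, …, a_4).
Σ a^n = 1/(1 − a) = 1/2876;  first 5 digits = (1, 0, 0, 2, 0)

v_5(a) = 3 ≥ 1, so the series converges in ℤ_5 to 1/(1 − a) = 1/(1 − (-2875)) = 1/2876. Expand this rational in ℤ_5: compute digits iteratively via d_i = x_i mod 5, x_{i+1} = (x_i − d_i)/5. The first 5 digits are (1, 0, 0, 2, 0).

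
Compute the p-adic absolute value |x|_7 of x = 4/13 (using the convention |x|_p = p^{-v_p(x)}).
|4/13|_7 = 1

Step 1 — compute v_7(x) by factoring powers of 7 out of the numerator and denominator: v_7(4/13) = 0. Step 2 — apply |x|_p = p^{-v_p(x)} = 7^{0} = 1.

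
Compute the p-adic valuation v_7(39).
v_7(39) = 0

v_7(n) is the largest exponent k such that 7^k divides n. Factor out: 39 = 7^0 · 39. (Sign doesn't affect v_p.) So v_7(39) = 0.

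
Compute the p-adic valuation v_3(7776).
v_3(7776) = 5

v_3(n) is the largest exponent k such that 3^k divides n. Factor out: 7776 = 3^5 · 32. (Sign doesn't affect v_p.) So v_3(7776) = 5.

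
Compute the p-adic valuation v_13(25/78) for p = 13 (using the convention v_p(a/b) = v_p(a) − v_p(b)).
v_13(25/78) = -1

Factor powers of 13 from the numerator and denominator of the reduced fraction: 25 = 13^0 · 25 and 78 = 13^1 · 6. Apply v_p(a/b) = v_p(a) − v_p(b): v_13(25/78) = 0 − 1 = -1.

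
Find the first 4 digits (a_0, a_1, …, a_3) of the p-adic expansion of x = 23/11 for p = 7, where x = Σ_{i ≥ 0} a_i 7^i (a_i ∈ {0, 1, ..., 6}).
(a_0, …, a_3) = (4, 1, 3, 4)

v_7(23/11) = 0 (numerator and denominator both coprime to 7), so x ∈ ℤ_7^×. Compute digits iteratively via a_i = x_i mod 7, x_{i+1} = (x_i − a_i)/7, with x_0 = x:
  x_0 = 23/11;  a_0 = 4;  x_1 = (x_0 − 4)/7 = -3/11
  x_1 = -3/11;  a_1 = 1;  x_2 = (x_1 − 1)/7 = -2/11
  x_2 = -2/11;  a_2 = 3;  x_3 = (x_2 − 3)/7 = -5/11
  x_3 = -5/11;  a_3 = 4;  x_4 = (x_3 − 4)/7 = -7/11
Digits: (4, 1, 3, 4).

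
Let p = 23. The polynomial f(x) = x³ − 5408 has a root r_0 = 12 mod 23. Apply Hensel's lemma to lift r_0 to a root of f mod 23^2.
r_1 = 334 (mod 529)

Hensel: r_{i+1} = r_i − f(r_i)/f′(r_i) mod 23^{i+2}, where f′(x) = 3x². Iterate:
  r_0 = 12 (mod 23)
  r_1 = 334 (mod 529)
Final: r = 334 with f(r) ≡ 0 mod 23^2.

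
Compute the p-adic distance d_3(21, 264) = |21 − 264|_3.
d_3(21, 264) = 1/243

Step 1 — x − y = 21 − 264 = -243. Step 2 — v_3(-243) = 5 (factor: -243 = −(3^5 · 1); the sign does not affect v_p). Step 3 — |x − y|_3 = 3^{-5} = 1/243.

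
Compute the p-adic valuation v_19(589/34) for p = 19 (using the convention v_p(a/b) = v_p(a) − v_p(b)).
v_19(589/34) = 1

Factor powers of 19 from the numerator and denominator of the reduced fraction: 589 = 19^1 · 31 and 34 = 19^0 · 34. Apply v_p(a/b) = v_p(a) − v_p(b): v_19(589/34) = 1 − 0 = 1.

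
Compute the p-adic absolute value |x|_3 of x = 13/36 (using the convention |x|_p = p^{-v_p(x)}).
|13/36|_3 = 9

Step 1 — compute v_3(x) by factoring powers of 3 out of the numerator and denominator: v_3(13/36) = -2. Step 2 — apply |x|_p = p^{-v_p(x)} = 3^{2} = 9.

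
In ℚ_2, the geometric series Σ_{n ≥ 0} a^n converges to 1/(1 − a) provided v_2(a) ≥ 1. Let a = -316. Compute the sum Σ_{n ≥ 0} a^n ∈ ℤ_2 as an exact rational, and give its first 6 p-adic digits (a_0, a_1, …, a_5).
Σ a^n = 1/(1 − a) = 1/317;  first 6 digits = (1, 0, 1, 0, 1, 0)

v_2(a) = 2 ≥ 1, so the series converges in ℤ_2 to 1/(1 − a) = 1/(1 − (-316)) = 1/317. Expand this rational in ℤ_2: compute digits iteratively via d_i = x_i mod 2, x_{i+1} = (x_i − d_i)/2. The first 6 digits are (1, 0, 1, 0, 1, 0).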